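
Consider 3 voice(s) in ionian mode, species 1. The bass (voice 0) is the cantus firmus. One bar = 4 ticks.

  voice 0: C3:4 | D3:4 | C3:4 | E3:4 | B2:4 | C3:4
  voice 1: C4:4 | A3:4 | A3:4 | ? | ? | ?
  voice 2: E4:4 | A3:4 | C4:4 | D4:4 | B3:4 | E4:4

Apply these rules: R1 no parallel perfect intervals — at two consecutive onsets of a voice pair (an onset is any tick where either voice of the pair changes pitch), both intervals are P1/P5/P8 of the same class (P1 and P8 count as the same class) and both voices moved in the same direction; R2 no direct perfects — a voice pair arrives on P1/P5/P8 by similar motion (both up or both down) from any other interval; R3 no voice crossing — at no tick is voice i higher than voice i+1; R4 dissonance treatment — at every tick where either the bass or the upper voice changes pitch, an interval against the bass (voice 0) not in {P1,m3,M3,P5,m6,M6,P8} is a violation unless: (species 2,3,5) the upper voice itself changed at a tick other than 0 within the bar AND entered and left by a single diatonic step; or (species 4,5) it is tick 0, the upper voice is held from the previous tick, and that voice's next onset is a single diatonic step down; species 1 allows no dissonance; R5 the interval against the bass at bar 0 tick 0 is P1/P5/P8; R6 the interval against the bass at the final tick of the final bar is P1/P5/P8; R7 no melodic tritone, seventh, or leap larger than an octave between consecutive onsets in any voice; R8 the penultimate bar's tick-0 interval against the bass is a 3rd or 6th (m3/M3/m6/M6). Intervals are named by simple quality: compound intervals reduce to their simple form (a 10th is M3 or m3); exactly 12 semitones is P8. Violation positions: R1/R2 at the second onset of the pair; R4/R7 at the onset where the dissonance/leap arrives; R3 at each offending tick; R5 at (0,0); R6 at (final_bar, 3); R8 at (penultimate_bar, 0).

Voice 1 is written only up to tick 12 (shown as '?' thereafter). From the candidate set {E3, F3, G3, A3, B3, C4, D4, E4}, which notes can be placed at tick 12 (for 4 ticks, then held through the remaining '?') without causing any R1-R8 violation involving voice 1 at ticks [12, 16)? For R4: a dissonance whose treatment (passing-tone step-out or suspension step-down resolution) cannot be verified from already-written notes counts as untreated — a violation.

E3: legal
F3: violates R4
G3: legal
A3: violates R4
B3: violates R2
C4: legal
D4: violates R2,R4
E4: violates R2,R3

{C4, E3, G3}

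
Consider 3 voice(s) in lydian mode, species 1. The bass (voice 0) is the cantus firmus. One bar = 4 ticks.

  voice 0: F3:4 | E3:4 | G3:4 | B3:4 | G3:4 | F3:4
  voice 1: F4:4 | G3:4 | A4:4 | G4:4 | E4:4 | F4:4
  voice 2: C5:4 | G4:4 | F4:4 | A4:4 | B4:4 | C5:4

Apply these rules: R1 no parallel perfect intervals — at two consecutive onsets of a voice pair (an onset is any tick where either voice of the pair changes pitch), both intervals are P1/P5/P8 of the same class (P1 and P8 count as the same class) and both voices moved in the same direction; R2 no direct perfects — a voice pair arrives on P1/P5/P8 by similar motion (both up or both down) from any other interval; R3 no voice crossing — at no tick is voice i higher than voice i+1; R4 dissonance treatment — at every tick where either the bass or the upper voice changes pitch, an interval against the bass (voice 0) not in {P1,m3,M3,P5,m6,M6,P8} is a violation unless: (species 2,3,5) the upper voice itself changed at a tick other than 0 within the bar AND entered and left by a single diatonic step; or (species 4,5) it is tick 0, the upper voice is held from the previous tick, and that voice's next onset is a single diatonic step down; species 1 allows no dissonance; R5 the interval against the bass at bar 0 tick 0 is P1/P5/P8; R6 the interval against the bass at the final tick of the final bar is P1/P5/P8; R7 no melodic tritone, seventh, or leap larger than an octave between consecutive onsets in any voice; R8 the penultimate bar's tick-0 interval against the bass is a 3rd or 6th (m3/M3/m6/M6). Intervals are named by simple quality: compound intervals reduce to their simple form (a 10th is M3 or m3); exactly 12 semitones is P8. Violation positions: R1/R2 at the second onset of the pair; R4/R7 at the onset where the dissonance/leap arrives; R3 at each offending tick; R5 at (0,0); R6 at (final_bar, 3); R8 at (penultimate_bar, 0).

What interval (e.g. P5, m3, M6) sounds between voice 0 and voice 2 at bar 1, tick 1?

voice 0=E3 voice 2=G4 -> m3

m3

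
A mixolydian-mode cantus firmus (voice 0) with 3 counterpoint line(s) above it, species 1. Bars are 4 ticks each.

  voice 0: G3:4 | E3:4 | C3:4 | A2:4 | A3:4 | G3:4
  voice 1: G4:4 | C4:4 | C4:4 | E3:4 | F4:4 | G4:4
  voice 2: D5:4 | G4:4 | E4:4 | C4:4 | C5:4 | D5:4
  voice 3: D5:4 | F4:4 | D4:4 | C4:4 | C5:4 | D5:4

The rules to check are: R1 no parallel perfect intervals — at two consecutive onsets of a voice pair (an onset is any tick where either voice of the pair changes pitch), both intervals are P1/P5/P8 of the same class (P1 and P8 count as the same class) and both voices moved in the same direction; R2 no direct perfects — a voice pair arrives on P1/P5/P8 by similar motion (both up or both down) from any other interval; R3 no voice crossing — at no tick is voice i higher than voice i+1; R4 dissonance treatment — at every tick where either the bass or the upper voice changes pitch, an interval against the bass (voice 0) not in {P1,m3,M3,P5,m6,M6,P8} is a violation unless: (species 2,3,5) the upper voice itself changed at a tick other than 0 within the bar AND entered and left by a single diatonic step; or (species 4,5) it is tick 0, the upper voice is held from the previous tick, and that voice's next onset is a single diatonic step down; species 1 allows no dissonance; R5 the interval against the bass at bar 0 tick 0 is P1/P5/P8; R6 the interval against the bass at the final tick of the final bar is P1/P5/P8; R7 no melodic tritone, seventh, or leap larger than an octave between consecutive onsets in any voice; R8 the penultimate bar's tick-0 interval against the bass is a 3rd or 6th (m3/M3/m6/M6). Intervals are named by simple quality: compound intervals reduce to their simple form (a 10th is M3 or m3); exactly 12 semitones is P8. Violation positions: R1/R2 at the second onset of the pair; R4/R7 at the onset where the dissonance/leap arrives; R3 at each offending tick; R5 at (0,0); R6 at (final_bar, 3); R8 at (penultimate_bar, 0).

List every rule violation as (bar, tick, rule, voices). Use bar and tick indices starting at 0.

(1, 0, R1, (1, 2))
(1, 0, R3, (2, 3))
(1, 0, R4, (0, 3))
(1, 1, R3, (2, 3))
(1, 2, R3, (2, 3))
(1, 3, R3, (2, 3))
(2, 0, R3, (2, 3))
(2, 0, R4, (0, 3))
(2, 1, R3, (2, 3))
(2, 2, R3, (2, 3))
(2, 3, R3, (2, 3))
(3, 0, R2, (0, 1))
(3, 0, R2, (2, 3))
(4, 0, R1, (2, 3))
(4, 0, R2, (1, 2))
(4, 0, R2, (1, 3))
(4, 0, R7, (1,))
(5, 0, R1, (1, 2))
(5, 0, R1, (1, 3))
(5, 0, R1, (2, 3))

bar 0: v0=G3 v1=G4 v2=D5 v3=D5 downbeat P5
bar 1: v0=E3 v1=C4 v2=G4 v3=F4 downbeat m2
bar 2: v0=C3 v1=C4 v2=E4 v3=D4 downbeat M2
bar 3: v0=A2 v1=E3 v2=C4 v3=C4 downbeat m3
bar 4: v0=A3 v1=F4 v2=C5 v3=C5 downbeat m3
bar 5: v0=G3 v1=G4 v2=D5 v3=D5 downbeat P5
  -> R1 @ bar 1 tick 0 v(1, 2): G4/D5 P5 -> C4/G4 P5 similar
  -> R3 @ bar 1 tick 0 v(2, 3): G4 above F4
  -> R4 @ bar 1 tick 0 v(0, 3): E3/F4 m2 untreated
  -> R3 @ bar 1 tick 1 v(2, 3): G4 above F4
  -> R3 @ bar 1 tick 2 v(2, 3): G4 above F4
  -> R3 @ bar 1 tick 3 v(2, 3): G4 above F4
  -> R3 @ bar 2 tick 0 v(2, 3): E4 above D4
  -> R4 @ bar 2 tick 0 v(0, 3): C3/D4 M2 untreated
  -> R3 @ bar 2 tick 1 v(2, 3): E4 above D4
  -> R3 @ bar 2 tick 2 v(2, 3): E4 above D4
  -> R3 @ bar 2 tick 3 v(2, 3): E4 above D4
  -> R2 @ bar 3 tick 0 v(0, 1): C3/C4 P8 -> A2/E3 P5 similar
  -> R2 @ bar 3 tick 0 v(2, 3): E4/D4 M2 -> C4/C4 P1 similar
  -> R1 @ bar 4 tick 0 v(2, 3): C4/C4 P1 -> C5/C5 P1 similar
  -> R2 @ bar 4 tick 0 v(1, 2): E3/C4 m6 -> F4/C5 P5 similar
  -> R2 @ bar 4 tick 0 v(1, 3): E3/C4 m6 -> F4/C5 P5 similar
  -> R7 @ bar 4 tick 0 v(1,): E3->F4 leap 13st
  -> R1 @ bar 5 tick 0 v(1, 2): F4/C5 P5 -> G4/D5 P5 similar
  -> R1 @ bar 5 tick 0 v(1, 3): F4/C5 P5 -> G4/D5 P5 similar
  -> R1 @ bar 5 tick 0 v(2, 3): C5/C5 P1 -> D5/D5 P1 similar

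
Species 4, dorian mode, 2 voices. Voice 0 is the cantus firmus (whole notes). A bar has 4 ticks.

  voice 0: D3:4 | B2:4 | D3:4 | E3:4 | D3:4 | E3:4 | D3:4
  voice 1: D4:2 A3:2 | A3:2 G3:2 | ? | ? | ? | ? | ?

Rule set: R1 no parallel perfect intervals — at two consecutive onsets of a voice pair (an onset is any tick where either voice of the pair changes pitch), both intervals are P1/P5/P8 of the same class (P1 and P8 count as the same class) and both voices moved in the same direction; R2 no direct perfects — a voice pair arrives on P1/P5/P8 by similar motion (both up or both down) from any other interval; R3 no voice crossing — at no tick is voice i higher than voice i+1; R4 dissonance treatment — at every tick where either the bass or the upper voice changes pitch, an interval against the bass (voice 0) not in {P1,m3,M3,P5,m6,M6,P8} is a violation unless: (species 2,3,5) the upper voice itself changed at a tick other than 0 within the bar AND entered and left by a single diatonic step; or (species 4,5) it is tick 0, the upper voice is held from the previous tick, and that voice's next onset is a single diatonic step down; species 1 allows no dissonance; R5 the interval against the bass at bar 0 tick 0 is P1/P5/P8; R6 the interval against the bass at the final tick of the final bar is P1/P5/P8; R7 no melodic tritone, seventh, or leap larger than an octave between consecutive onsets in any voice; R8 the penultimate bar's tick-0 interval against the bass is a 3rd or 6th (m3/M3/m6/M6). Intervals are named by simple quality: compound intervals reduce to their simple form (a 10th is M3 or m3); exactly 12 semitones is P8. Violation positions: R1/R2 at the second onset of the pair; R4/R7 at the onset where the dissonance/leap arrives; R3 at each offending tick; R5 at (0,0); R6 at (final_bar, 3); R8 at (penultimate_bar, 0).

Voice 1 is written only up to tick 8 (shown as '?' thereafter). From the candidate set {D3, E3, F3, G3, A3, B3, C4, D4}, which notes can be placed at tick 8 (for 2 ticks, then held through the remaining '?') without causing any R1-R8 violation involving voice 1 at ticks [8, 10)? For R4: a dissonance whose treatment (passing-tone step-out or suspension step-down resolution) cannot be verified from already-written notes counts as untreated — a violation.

D3: legal
E3: violates R4
F3: legal
G3: violates R4
A3: violates R2
B3: legal
C4: violates R4
D4: violates R2

{B3, D3, F3}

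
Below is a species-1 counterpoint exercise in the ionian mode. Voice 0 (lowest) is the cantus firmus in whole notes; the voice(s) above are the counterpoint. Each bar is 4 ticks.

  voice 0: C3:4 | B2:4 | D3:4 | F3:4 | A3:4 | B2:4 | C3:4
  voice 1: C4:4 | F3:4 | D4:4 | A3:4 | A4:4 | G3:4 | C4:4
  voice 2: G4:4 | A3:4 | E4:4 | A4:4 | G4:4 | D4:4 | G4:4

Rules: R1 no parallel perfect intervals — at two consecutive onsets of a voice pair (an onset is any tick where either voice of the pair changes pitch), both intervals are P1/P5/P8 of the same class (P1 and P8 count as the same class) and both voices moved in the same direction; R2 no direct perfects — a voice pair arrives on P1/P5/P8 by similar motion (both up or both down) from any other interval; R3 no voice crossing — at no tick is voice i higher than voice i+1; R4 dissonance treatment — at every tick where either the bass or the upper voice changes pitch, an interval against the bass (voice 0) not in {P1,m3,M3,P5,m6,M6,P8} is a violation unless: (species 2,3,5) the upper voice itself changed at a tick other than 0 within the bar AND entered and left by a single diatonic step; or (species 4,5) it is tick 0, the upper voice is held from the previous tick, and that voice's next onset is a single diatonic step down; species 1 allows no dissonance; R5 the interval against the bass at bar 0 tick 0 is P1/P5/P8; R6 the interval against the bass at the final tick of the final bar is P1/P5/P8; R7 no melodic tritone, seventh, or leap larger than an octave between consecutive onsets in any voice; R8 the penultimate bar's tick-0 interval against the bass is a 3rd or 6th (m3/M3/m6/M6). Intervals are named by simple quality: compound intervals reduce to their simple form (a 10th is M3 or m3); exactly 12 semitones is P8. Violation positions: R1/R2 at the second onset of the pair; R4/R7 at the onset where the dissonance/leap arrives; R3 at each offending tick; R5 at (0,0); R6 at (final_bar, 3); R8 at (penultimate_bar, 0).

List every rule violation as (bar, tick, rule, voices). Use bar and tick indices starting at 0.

(1, 0, R4, (0, 1))
(1, 0, R4, (0, 2))
(1, 0, R7, (2,))
(2, 0, R2, (0, 1))
(2, 0, R4, (0, 2))
(4, 0, R2, (0, 1))
(4, 0, R3, (1, 2))
(4, 0, R4, (0, 2))
(4, 1, R3, (1, 2))
(4, 2, R3, (1, 2))
(4, 3, R3, (1, 2))
(5, 0, R2, (1, 2))
(5, 0, R7, (0,))
(5, 0, R7, (1,))
(6, 0, R1, (1, 2))
(6, 0, R2, (0, 1))
(6, 0, R2, (0, 2))

bar 0: v0=C3 v1=C4 v2=G4 downbeat P5
bar 1: v0=B2 v1=F3 v2=A3 downbeat m7
bar 2: v0=D3 v1=D4 v2=E4 downbeat M2
bar 3: v0=F3 v1=A3 v2=A4 downbeat M3
bar 4: v0=A3 v1=A4 v2=G4 downbeat m7
bar 5: v0=B2 v1=G3 v2=D4 downbeat m3
bar 6: v0=C3 v1=C4 v2=G4 downbeat P5
  -> R4 @ bar 1 tick 0 v(0, 1): B2/F3 TT untreated
  -> R4 @ bar 1 tick 0 v(0, 2): B2/A3 m7 untreated
  -> R7 @ bar 1 tick 0 v(2,): G4->A3 leap 10st
  -> R2 @ bar 2 tick 0 v(0, 1): B2/F3 TT -> D3/D4 P8 similar
  -> R4 @ bar 2 tick 0 v(0, 2): D3/E4 M2 untreated
  -> R2 @ bar 4 tick 0 v(0, 1): F3/A3 M3 -> A3/A4 P8 similar
  -> R3 @ bar 4 tick 0 v(1, 2): A4 above G4
  -> R4 @ bar 4 tick 0 v(0, 2): A3/G4 m7 untreated
  -> R3 @ bar 4 tick 1 v(1, 2): A4 above G4
  -> R3 @ bar 4 tick 2 v(1, 2): A4 above G4
  -> R3 @ bar 4 tick 3 v(1, 2): A4 above G4
  -> R2 @ bar 5 tick 0 v(1, 2): A4/G4 M2 -> G3/D4 P5 similar
  -> R7 @ bar 5 tick 0 v(0,): A3->B2 leap 10st
  -> R7 @ bar 5 tick 0 v(1,): A4->G3 leap 14st
  -> R1 @ bar 6 tick 0 v(1, 2): G3/D4 P5 -> C4/G4 P5 similar
  -> R2 @ bar 6 tick 0 v(0, 1): B2/G3 m6 -> C3/C4 P8 similar
  -> R2 @ bar 6 tick 0 v(0, 2): B2/D4 m3 -> C3/G4 P5 similar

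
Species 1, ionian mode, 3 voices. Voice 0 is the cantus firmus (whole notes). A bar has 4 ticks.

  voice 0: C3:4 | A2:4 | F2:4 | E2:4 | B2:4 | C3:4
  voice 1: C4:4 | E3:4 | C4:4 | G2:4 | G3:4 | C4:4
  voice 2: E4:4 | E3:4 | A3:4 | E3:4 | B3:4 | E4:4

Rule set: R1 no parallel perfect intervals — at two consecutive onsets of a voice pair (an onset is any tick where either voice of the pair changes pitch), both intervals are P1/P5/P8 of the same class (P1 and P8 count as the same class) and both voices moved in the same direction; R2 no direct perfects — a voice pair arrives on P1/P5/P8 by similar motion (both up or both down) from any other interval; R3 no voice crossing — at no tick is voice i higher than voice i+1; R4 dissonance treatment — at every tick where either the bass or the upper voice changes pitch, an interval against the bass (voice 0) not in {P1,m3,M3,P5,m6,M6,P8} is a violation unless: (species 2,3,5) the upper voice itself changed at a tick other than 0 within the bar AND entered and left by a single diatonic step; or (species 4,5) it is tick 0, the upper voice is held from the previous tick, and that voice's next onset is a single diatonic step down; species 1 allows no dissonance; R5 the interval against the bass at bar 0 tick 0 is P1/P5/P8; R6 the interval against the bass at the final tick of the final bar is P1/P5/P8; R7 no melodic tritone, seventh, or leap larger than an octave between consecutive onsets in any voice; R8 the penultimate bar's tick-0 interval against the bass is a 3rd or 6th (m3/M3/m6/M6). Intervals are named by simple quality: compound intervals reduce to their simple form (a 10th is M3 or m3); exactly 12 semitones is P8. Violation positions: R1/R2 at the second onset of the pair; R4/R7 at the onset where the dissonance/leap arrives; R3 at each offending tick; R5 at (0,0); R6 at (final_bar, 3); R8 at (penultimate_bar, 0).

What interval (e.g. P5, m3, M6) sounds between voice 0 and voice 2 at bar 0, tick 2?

M3

voice 0=C3 voice 2=E4 -> M3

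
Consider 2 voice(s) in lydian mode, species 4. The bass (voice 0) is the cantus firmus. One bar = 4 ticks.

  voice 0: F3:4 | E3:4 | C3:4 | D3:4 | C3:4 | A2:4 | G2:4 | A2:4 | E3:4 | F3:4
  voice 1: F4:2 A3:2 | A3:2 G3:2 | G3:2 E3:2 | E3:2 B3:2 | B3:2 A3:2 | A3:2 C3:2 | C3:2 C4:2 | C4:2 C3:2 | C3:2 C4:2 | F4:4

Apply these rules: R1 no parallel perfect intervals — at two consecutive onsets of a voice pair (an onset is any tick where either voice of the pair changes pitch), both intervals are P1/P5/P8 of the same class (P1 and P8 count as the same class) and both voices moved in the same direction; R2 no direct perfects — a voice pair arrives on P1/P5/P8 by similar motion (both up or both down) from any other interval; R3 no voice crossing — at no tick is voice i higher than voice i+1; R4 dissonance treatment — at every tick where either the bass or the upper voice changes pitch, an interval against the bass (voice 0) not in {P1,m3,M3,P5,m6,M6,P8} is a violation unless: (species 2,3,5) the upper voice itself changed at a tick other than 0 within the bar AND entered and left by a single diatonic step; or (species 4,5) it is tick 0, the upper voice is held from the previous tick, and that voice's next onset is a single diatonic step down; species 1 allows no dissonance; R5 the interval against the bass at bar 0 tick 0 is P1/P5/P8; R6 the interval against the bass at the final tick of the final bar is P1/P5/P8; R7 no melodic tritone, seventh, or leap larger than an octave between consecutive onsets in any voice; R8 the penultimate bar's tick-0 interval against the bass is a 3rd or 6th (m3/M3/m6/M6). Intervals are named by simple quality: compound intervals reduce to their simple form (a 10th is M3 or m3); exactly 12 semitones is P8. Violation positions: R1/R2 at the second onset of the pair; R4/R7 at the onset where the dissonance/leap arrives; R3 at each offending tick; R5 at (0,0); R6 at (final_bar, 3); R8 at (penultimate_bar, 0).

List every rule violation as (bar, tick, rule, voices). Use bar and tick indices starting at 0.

(3, 0, R4, (0, 1))
(6, 0, R4, (0, 1))
(6, 2, R4, (0, 1))
(8, 0, R3, (0, 1))
(8, 1, R3, (0, 1))
(9, 0, R2, (0, 1))

bar 0: v0=F3 v1=F4 downbeat P8
bar 1: v0=E3 v1=A3 downbeat P4
bar 2: v0=C3 v1=G3 downbeat P5
bar 3: v0=D3 v1=E3 downbeat M2
bar 4: v0=C3 v1=B3 downbeat M7
bar 5: v0=A2 v1=A3 downbeat P8
bar 6: v0=G2 v1=C3 downbeat P4
bar 7: v0=A2 v1=C4 downbeat m3
bar 8: v0=E3 v1=C3 downbeat M3
bar 9: v0=F3 v1=F4 downbeat P8
  -> R4 @ bar 3 tick 0 v(0, 1): D3/E3 M2 untreated
  -> R4 @ bar 6 tick 0 v(0, 1): G2/C3 P4 untreated
  -> R4 @ bar 6 tick 2 v(0, 1): G2/C4 P4 untreated
  -> R3 @ bar 8 tick 0 v(0, 1): E3 above C3
  -> R3 @ bar 8 tick 1 v(0, 1): E3 above C3
  -> R2 @ bar 9 tick 0 v(0, 1): E3/C4 m6 -> F3/F4 P8 similar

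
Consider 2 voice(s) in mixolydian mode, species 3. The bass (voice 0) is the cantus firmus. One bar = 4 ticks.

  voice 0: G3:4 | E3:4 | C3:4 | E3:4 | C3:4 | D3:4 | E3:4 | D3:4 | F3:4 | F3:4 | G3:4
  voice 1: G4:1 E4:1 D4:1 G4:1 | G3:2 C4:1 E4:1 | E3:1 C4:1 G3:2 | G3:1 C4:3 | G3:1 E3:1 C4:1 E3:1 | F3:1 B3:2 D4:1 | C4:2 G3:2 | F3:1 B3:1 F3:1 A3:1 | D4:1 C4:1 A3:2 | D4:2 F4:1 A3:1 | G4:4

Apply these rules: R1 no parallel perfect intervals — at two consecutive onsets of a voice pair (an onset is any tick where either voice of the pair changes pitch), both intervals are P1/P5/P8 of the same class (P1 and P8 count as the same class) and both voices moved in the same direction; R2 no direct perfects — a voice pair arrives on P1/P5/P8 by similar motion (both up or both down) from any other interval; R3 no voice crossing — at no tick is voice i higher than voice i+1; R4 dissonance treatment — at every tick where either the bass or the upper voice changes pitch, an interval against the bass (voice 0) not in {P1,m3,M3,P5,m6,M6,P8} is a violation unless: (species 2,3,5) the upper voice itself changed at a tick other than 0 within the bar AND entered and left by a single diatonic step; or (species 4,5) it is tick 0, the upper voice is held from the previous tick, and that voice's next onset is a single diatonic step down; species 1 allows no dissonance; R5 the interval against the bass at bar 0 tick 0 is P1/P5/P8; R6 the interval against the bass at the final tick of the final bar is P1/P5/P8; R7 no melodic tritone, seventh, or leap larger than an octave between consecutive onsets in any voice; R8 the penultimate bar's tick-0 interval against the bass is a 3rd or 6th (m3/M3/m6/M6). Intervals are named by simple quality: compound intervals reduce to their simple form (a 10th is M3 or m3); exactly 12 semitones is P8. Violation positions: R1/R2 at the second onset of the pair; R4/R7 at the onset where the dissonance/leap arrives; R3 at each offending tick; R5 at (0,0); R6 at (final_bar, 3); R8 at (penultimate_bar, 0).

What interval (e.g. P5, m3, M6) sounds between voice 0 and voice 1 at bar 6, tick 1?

voice 0=E3 voice 1=C4 -> m6

m6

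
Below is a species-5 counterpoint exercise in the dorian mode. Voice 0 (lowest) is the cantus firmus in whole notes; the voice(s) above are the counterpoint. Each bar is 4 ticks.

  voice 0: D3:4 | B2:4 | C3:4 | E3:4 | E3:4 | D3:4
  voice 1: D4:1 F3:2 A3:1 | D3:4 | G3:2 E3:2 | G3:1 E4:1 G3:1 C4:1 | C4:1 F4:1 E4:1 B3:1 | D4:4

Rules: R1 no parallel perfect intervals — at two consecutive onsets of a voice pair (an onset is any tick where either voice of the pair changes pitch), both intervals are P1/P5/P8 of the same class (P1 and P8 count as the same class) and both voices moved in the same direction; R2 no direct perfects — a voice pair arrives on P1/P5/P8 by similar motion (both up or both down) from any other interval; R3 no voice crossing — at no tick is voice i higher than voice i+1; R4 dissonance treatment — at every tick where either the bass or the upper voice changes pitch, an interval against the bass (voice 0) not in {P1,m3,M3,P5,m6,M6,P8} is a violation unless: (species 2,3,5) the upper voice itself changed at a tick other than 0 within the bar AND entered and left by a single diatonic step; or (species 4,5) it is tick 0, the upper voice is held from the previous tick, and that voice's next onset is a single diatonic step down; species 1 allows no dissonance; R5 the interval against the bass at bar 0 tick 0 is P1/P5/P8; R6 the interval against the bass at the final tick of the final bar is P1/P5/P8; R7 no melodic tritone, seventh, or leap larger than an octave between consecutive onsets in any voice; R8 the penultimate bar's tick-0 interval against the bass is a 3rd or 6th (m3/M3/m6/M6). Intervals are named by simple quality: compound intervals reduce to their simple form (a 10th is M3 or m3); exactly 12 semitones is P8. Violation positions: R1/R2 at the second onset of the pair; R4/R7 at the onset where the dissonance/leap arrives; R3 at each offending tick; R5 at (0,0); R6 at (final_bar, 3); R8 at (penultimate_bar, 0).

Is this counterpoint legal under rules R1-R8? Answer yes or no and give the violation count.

bar 0: v0=D3 v1=D4 (P8)
bar 1: v0=B2 v1=D3 (m3)
bar 2: v0=C3 v1=G3 (P5)
bar 3: v0=E3 v1=G3 (m3)
bar 4: v0=E3 v1=C4 (m6)
bar 5: v0=D3 v1=D4 (P8)
  R2 @ bar2.0: B2/D3 m3 -> C3/G3 P5 similar
  R4 @ bar4.1: E3/F4 m2 untreated

No (2 violations)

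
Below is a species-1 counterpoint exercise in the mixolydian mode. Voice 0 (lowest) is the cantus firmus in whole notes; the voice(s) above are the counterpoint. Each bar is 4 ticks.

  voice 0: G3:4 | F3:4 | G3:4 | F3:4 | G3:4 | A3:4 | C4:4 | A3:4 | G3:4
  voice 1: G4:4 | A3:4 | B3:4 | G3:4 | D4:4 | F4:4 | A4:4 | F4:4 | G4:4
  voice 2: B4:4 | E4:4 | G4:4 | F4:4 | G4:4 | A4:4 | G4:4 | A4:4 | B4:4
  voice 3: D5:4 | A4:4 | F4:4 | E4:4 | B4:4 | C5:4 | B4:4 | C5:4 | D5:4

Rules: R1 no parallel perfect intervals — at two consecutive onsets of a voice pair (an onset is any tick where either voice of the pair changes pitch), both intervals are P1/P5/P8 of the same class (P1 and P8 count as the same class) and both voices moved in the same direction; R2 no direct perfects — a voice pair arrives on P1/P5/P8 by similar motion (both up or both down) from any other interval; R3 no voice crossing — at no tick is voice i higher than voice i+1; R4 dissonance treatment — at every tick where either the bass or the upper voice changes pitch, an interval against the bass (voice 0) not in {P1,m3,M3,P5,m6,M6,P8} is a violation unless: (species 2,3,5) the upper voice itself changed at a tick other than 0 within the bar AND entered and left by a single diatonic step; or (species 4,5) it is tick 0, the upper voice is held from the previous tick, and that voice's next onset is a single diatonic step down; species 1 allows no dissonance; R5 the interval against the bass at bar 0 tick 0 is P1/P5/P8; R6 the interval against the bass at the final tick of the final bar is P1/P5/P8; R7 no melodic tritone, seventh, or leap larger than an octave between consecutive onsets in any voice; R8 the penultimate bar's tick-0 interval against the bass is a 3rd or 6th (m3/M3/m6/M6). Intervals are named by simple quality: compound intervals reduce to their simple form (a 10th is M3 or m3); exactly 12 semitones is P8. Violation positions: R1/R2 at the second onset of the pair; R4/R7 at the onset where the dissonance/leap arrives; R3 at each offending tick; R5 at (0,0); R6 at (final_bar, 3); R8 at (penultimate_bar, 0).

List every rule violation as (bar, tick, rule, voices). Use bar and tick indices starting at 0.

bar 0: v0=G3 v1=G4 v2=B4 v3=D5 downbeat P5
bar 1: v0=F3 v1=A3 v2=E4 v3=A4 downbeat M3
bar 2: v0=G3 v1=B3 v2=G4 v3=F4 downbeat m7
bar 3: v0=F3 v1=G3 v2=F4 v3=E4 downbeat M7
bar 4: v0=G3 v1=D4 v2=G4 v3=B4 downbeat M3
bar 5: v0=A3 v1=F4 v2=A4 v3=C5 downbeat m3
bar 6: v0=C4 v1=A4 v2=G4 v3=B4 downbeat M7
bar 7: v0=A3 v1=F4 v2=A4 v3=C5 downbeat m3
bar 8: v0=G3 v1=G4 v2=B4 v3=D5 downbeat P5
  -> R5 @ bar 0 tick 0 v(0, 2): opens on M3
  -> R2 @ bar 1 tick 0 v(1, 2): G4/B4 M3 -> A3/E4 P5 similar
  -> R2 @ bar 1 tick 0 v(1, 3): G4/D5 P5 -> A3/A4 P8 similar
  -> R4 @ bar 1 tick 0 v(0, 2): F3/E4 M7 untreated
  -> R7 @ bar 1 tick 0 v(1,): G4->A3 leap 10st
  -> R2 @ bar 2 tick 0 v(0, 2): F3/E4 M7 -> G3/G4 P8 similar
  -> R3 @ bar 2 tick 0 v(2, 3): G4 above F4
  -> R4 @ bar 2 tick 0 v(0, 3): G3/F4 m7 untreated
  -> R3 @ bar 2 tick 1 v(2, 3): G4 above F4
  -> R3 @ bar 2 tick 2 v(2, 3): G4 above F4
  -> R3 @ bar 2 tick 3 v(2, 3): G4 above F4
  -> R1 @ bar 3 tick 0 v(0, 2): G3/G4 P8 -> F3/F4 P8 similar
  -> R3 @ bar 3 tick 0 v(2, 3): F4 above E4
  -> R4 @ bar 3 tick 0 v(0, 1): F3/G3 M2 untreated
  -> R4 @ bar 3 tick 0 v(0, 3): F3/E4 M7 untreated
  -> R3 @ bar 3 tick 1 v(2, 3): F4 above E4
  -> R3 @ bar 3 tick 2 v(2, 3): F4 above E4
  -> R3 @ bar 3 tick 3 v(2, 3): F4 above E4
  -> R1 @ bar 4 tick 0 v(0, 2): F3/F4 P8 -> G3/G4 P8 similar
  -> R2 @ bar 4 tick 0 v(0, 1): F3/G3 M2 -> G3/D4 P5 similar
  -> R1 @ bar 5 tick 0 v(0, 2): G3/G4 P8 -> A3/A4 P8 similar
  -> R2 @ bar 5 tick 0 v(1, 3): D4/B4 M6 -> F4/C5 P5 similar
  -> R3 @ bar 6 tick 0 v(1, 2): A4 above G4
  -> R4 @ bar 6 tick 0 v(0, 3): C4/B4 M7 untreated
  -> R3 @ bar 6 tick 1 v(1, 2): A4 above G4
  -> R3 @ bar 6 tick 2 v(1, 2): A4 above G4
  -> R3 @ bar 6 tick 3 v(1, 2): A4 above G4
  -> R8 @ bar 7 tick 0 v(0, 2): penult P8 not 3rd/6th
  -> R1 @ bar 8 tick 0 v(1, 3): F4/C5 P5 -> G4/D5 P5 similar
  -> R6 @ bar 8 tick 3 v(0, 2): closes on M3

(0, 0, R5, (0, 2))
(1, 0, R2, (1, 2))
(1, 0, R2, (1, 3))
(1, 0, R4, (0, 2))
(1, 0, R7, (1,))
(2, 0, R2, (0, 2))
(2, 0, R3, (2, 3))
(2, 0, R4, (0, 3))
(2, 1, R3, (2, 3))
(2, 2, R3, (2, 3))
(2, 3, R3, (2, 3))
(3, 0, R1, (0, 2))
(3, 0, R3, (2, 3))
(3, 0, R4, (0, 1))
(3, 0, R4, (0, 3))
(3, 1, R3, (2, 3))
(3, 2, R3, (2, 3))
(3, 3, R3, (2, 3))
(4, 0, R1, (0, 2))
(4, 0, R2, (0, 1))
(5, 0, R1, (0, 2))
(5, 0, R2, (1, 3))
(6, 0, R3, (1, 2))
(6, 0, R4, (0, 3))
(6, 1, R3, (1, 2))
(6, 2, R3, (1, 2))
(6, 3, R3, (1, 2))
(7, 0, R8, (0, 2))
(8, 0, R1, (1, 3))
(8, 3, R6, (0, 2))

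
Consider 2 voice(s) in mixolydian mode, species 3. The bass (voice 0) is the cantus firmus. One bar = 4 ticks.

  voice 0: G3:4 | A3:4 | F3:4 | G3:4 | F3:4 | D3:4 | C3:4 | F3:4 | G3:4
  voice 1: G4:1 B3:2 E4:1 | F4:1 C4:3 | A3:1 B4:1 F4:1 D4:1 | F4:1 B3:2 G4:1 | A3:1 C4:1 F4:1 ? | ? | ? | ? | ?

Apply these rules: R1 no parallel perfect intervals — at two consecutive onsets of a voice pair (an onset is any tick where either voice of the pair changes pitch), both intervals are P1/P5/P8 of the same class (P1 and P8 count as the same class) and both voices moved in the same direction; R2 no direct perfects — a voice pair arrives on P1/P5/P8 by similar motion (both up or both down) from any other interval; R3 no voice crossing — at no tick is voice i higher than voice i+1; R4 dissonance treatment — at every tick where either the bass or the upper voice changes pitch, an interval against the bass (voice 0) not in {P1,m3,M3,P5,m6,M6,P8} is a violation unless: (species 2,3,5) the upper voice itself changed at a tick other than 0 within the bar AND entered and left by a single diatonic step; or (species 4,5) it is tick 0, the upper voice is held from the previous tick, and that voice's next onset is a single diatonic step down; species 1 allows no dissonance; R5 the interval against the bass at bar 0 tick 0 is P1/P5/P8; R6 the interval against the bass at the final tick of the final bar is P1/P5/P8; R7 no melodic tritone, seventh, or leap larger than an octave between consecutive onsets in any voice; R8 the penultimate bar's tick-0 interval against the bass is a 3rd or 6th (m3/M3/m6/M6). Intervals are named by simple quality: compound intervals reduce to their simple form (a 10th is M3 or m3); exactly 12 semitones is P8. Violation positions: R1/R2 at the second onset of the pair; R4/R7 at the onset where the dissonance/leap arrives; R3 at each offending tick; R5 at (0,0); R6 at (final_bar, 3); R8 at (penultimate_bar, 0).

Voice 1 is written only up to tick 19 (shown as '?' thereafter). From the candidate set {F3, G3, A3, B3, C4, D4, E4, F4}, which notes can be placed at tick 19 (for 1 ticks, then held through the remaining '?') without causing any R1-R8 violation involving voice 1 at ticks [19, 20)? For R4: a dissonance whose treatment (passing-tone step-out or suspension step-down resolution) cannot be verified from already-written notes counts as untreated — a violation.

F3: legal
G3: violates R4,R7
A3: legal
B3: violates R4,R7
C4: legal
D4: legal
E4: violates R4
F4: legal

{A3, C4, D4, F3, F4}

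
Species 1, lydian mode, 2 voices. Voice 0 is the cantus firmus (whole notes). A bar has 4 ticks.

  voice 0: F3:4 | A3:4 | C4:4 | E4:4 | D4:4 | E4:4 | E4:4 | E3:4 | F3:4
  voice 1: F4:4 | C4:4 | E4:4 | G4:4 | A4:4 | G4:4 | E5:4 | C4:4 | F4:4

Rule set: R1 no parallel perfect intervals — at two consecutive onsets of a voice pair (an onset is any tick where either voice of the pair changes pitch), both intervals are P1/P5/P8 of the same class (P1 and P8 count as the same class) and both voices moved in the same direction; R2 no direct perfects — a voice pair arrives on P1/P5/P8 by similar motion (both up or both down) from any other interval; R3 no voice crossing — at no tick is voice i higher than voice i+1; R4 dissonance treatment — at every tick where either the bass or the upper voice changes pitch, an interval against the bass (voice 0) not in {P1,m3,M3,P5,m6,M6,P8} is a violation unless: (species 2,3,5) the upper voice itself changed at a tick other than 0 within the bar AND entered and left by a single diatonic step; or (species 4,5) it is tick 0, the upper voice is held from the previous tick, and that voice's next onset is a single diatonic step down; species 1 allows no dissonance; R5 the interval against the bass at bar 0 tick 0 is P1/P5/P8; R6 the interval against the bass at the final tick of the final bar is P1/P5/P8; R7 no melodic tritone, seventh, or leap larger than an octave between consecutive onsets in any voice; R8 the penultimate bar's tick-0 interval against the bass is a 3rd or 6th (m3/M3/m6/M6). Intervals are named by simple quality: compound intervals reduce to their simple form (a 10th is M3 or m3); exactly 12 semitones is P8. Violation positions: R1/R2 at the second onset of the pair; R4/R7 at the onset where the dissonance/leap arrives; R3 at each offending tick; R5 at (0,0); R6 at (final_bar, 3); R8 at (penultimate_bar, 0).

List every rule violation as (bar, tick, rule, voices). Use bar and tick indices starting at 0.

(7, 0, R7, (1,))
(8, 0, R2, (0, 1))

bar 0: v0=F3 v1=F4 downbeat P8
bar 1: v0=A3 v1=C4 downbeat m3
bar 2: v0=C4 v1=E4 downbeat M3
bar 3: v0=E4 v1=G4 downbeat m3
bar 4: v0=D4 v1=A4 downbeat P5
bar 5: v0=E4 v1=G4 downbeat m3
bar 6: v0=E4 v1=E5 downbeat P8
bar 7: v0=E3 v1=C4 downbeat m6
bar 8: v0=F3 v1=F4 downbeat P8
  -> R7 @ bar 7 tick 0 v(1,): E5->C4 leap 16st
  -> R2 @ bar 8 tick 0 v(0, 1): E3/C4 m6 -> F3/F4 P8 similar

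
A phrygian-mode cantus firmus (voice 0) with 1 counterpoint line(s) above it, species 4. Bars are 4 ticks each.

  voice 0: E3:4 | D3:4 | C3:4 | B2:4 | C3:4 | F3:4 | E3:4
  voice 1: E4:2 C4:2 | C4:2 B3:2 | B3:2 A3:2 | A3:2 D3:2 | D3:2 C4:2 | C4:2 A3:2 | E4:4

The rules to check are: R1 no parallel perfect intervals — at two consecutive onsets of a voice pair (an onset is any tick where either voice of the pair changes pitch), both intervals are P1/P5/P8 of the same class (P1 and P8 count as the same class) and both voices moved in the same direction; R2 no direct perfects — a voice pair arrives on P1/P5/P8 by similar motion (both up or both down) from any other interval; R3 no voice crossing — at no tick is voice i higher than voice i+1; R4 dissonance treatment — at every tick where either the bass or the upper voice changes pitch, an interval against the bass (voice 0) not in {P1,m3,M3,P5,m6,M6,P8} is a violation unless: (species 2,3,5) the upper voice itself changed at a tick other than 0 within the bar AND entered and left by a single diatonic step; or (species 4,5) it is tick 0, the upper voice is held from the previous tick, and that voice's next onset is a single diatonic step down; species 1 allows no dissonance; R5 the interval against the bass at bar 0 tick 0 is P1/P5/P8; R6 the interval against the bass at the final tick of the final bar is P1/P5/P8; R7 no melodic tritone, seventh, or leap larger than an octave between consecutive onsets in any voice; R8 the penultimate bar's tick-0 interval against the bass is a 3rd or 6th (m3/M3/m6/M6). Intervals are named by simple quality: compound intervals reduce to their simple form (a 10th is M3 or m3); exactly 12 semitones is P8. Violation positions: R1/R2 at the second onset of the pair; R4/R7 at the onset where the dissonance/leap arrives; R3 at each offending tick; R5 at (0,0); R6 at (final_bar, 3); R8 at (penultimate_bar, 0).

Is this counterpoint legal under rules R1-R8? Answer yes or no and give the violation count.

bar 0: v0=E3 v1=E4 (P8)
bar 1: v0=D3 v1=C4 (m7)
bar 2: v0=C3 v1=B3 (M7)
bar 3: v0=B2 v1=A3 (m7)
bar 4: v0=C3 v1=D3 (M2)
bar 5: v0=F3 v1=C4 (P5)
bar 6: v0=E3 v1=E4 (P8)
  R4 @ bar3.0: B2/A3 m7 untreated
  R4 @ bar4.0: C3/D3 M2 untreated
  R7 @ bar4.2: D3->C4 leap 10st
  R8 @ bar5.0: penult P5 not 3rd/6th

No (4 violations)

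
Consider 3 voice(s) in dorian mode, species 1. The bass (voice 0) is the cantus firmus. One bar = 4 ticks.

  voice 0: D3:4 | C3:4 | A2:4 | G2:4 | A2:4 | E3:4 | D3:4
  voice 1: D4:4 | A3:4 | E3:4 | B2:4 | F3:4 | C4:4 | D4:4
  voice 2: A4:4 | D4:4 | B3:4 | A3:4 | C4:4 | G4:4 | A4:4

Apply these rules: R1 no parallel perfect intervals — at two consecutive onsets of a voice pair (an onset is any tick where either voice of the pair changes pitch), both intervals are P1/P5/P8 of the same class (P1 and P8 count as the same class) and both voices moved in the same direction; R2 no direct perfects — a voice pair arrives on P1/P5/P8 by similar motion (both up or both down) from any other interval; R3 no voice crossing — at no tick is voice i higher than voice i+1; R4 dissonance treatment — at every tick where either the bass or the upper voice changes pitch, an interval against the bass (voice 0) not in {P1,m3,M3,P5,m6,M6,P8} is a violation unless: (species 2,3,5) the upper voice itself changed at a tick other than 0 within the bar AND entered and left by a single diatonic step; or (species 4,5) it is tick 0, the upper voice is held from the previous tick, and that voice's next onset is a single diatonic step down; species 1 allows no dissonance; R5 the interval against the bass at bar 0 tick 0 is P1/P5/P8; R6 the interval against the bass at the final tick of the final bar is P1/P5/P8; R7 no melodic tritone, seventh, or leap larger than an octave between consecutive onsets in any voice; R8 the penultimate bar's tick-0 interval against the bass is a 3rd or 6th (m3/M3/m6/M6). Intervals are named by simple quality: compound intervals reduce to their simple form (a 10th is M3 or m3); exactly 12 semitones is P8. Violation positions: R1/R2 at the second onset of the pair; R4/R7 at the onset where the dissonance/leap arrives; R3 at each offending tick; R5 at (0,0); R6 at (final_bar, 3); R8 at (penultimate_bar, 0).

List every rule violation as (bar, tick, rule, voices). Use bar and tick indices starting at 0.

bar 0: v0=D3 v1=D4 v2=A4 downbeat P5
bar 1: v0=C3 v1=A3 v2=D4 downbeat M2
bar 2: v0=A2 v1=E3 v2=B3 downbeat M2
bar 3: v0=G2 v1=B2 v2=A3 downbeat M2
bar 4: v0=A2 v1=F3 v2=C4 downbeat m3
bar 5: v0=E3 v1=C4 v2=G4 downbeat m3
bar 6: v0=D3 v1=D4 v2=A4 downbeat P5
  -> R4 @ bar 1 tick 0 v(0, 2): C3/D4 M2 untreated
  -> R2 @ bar 2 tick 0 v(0, 1): C3/A3 M6 -> A2/E3 P5 similar
  -> R2 @ bar 2 tick 0 v(1, 2): A3/D4 P4 -> E3/B3 P5 similar
  -> R4 @ bar 2 tick 0 v(0, 2): A2/B3 M2 untreated
  -> R4 @ bar 3 tick 0 v(0, 2): G2/A3 M2 untreated
  -> R2 @ bar 4 tick 0 v(1, 2): B2/A3 m7 -> F3/C4 P5 similar
  -> R7 @ bar 4 tick 0 v(1,): B2->F3 leap 6st
  -> R1 @ bar 5 tick 0 v(1, 2): F3/C4 P5 -> C4/G4 P5 similar
  -> R1 @ bar 6 tick 0 v(1, 2): C4/G4 P5 -> D4/A4 P5 similar

(1, 0, R4, (0, 2))
(2, 0, R2, (0, 1))
(2, 0, R2, (1, 2))
(2, 0, R4, (0, 2))
(3, 0, R4, (0, 2))
(4, 0, R2, (1, 2))
(4, 0, R7, (1,))
(5, 0, R1, (1, 2))
(6, 0, R1, (1, 2))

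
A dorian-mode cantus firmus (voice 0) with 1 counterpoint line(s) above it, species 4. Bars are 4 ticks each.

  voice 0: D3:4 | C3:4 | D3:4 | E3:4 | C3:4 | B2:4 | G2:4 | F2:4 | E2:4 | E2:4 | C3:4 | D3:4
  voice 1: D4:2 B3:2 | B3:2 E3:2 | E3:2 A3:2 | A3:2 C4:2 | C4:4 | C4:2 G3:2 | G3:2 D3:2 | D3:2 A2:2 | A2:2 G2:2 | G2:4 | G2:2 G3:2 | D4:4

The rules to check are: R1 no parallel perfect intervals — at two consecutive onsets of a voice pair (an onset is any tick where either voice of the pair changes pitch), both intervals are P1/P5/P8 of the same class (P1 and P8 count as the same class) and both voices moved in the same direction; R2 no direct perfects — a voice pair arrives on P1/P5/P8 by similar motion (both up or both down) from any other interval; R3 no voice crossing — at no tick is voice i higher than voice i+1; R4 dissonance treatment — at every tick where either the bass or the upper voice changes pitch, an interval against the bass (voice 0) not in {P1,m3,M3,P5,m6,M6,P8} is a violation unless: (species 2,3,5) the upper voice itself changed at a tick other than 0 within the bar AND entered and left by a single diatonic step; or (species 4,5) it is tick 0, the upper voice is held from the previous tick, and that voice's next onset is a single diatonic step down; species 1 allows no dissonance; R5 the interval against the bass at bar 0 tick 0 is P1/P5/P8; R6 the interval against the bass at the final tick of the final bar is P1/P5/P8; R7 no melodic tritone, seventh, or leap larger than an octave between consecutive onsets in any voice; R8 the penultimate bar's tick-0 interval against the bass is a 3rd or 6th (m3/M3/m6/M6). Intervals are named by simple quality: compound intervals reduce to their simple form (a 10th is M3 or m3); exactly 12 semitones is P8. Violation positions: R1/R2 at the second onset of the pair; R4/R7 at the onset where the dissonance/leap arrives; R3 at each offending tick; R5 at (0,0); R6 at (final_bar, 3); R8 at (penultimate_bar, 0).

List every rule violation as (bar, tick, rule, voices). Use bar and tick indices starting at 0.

(1, 0, R4, (0, 1))
(2, 0, R4, (0, 1))
(3, 0, R4, (0, 1))
(5, 0, R4, (0, 1))
(10, 0, R3, (0, 1))
(10, 0, R4, (0, 1))
(10, 0, R8, (0, 1))
(10, 1, R3, (0, 1))
(11, 0, R2, (0, 1))

bar 0: v0=D3 v1=D4 downbeat P8
bar 1: v0=C3 v1=B3 downbeat M7
bar 2: v0=D3 v1=E3 downbeat M2
bar 3: v0=E3 v1=A3 downbeat P4
bar 4: v0=C3 v1=C4 downbeat P8
bar 5: v0=B2 v1=C4 downbeat m2
bar 6: v0=G2 v1=G3 downbeat P8
bar 7: v0=F2 v1=D3 downbeat M6
bar 8: v0=E2 v1=A2 downbeat P4
bar 9: v0=E2 v1=G2 downbeat m3
bar 10: v0=C3 v1=G2 downbeat P4
bar 11: v0=D3 v1=D4 downbeat P8
  -> R4 @ bar 1 tick 0 v(0, 1): C3/B3 M7 untreated
  -> R4 @ bar 2 tick 0 v(0, 1): D3/E3 M2 untreated
  -> R4 @ bar 3 tick 0 v(0, 1): E3/A3 P4 untreated
  -> R4 @ bar 5 tick 0 v(0, 1): B2/C4 m2 untreated
  -> R3 @ bar 10 tick 0 v(0, 1): C3 above G2
  -> R4 @ bar 10 tick 0 v(0, 1): C3/G2 P4 untreated
  -> R8 @ bar 10 tick 0 v(0, 1): penult P4 not 3rd/6th
  -> R3 @ bar 10 tick 1 v(0, 1): C3 above G2
  -> R2 @ bar 11 tick 0 v(0, 1): C3/G3 P5 -> D3/D4 P8 similar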